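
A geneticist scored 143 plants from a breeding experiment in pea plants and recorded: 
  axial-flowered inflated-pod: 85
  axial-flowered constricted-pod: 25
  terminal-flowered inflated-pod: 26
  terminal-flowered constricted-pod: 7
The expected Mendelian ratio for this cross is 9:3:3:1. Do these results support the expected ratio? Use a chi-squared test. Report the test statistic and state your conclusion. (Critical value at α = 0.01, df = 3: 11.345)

0.826; consistent

The 9:3:3:1 ratio has 16 parts, so with N = 143 the expected counts are:
  axial-flowered inflated-pod: 143 × 9/16 = 80.4375
  axial-flowered constricted-pod: 143 × 3/16 = 26.8125
  terminal-flowered inflated-pod: 143 × 3/16 = 26.8125
  terminal-flowered constricted-pod: 143 × 1/16 = 8.9375
χ² = Σ (O − E)² / E
  axial-flowered inflated-pod: (85 − 80.4375)² / 80.4375 = 0.2588
  axial-flowered constricted-pod: (25 − 26.8125)² / 26.8125 = 0.1225
  terminal-flowered inflated-pod: (26 − 26.8125)² / 26.8125 = 0.0246
  terminal-flowered constricted-pod: (7 − 8.9375)² / 8.9375 = 0.4200
χ² = 0.2588 + 0.1225 + 0.0246 + 0.4200 = 0.8259 ≈ 0.826
Degrees of freedom = 4 − 1 = 3; critical value at α = 0.01 is 11.345.
Since 0.826 < 11.345, we fail to reject the null hypothesis — the data are consistent with the 9:3:3:1 ratio.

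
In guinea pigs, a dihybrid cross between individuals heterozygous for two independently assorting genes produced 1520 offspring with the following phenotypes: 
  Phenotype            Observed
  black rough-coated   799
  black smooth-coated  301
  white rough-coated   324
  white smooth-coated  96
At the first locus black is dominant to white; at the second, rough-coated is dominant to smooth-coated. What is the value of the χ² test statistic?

9.913

A dihybrid F₂ with independent assortment and complete dominance at both loci gives a 9:3:3:1 phenotypic ratio.
Expected counts for N = 1520 under a 9:3:3:1 ratio (total parts = 16):
  black rough-coated: 1520 × 9/16 = 855
  black smooth-coated: 1520 × 3/16 = 285
  white rough-coated: 1520 × 3/16 = 285
  white smooth-coated: 1520 × 1/16 = 95
χ² = Σ (O − E)² / E
  black rough-coated: (799 − 855)² / 855 = 3.6678
  black smooth-coated: (301 − 285)² / 285 = 0.8982
  white rough-coated: (324 − 285)² / 285 = 5.3368
  white smooth-coated: (96 − 95)² / 95 = 0.0105
χ² = 3.6678 + 0.8982 + 5.3368 + 0.0105 = 9.9133 ≈ 9.913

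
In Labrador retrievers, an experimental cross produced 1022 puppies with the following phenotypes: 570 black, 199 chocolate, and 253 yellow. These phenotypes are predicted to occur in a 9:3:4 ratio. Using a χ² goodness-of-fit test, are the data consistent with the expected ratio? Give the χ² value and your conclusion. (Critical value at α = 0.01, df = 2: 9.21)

Under the 9:3:4 hypothesis (Σ ratio = 16, N = 1022):
  black: 1022 × 9/16 = 574.875
  chocolate: 1022 × 3/16 = 191.625
  yellow: 1022 × 4/16 = 255.5
χ² = Σ (O − E)² / E
  black: (570 − 574.875)² / 574.875 = 0.0413
  chocolate: (199 − 191.625)² / 191.625 = 0.2838
  yellow: (253 − 255.5)² / 255.5 = 0.0245
χ² = 0.0413 + 0.2838 + 0.0245 = 0.3496 ≈ 0.350
Degrees of freedom = 3 − 1 = 2; critical value at α = 0.01 is 9.21.
Since 0.350 < 9.21, we fail to reject the null hypothesis — the data are consistent with the 9:3:4 ratio.

0.350; consistent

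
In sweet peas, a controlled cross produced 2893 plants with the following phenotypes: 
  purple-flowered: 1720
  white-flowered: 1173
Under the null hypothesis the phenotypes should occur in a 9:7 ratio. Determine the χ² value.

12.067

The 9:7 ratio has 16 parts, so with N = 2893 the expected counts are:
  purple-flowered: 2893 × 9/16 = 1627.3125
  white-flowered: 2893 × 7/16 = 1265.6875
χ² = Σ (O − E)² / E
  purple-flowered: (1720 − 1627.3125)² / 1627.3125 = 5.2792
  white-flowered: (1173 − 1265.6875)² / 1265.6875 = 6.7876
χ² = 5.2792 + 6.7876 = 12.0668 ≈ 12.067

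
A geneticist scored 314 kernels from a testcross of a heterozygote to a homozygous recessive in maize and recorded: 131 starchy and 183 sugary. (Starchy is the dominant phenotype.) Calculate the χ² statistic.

8.611

A testcross of a heterozygote (Aa × aa) gives a 1:1 phenotypic ratio.
The 1:1 ratio has 2 parts, so with N = 314 the expected counts are:
  starchy: 314 × 1/2 = 157
  sugary: 314 × 1/2 = 157
χ² = Σ (O − E)² / E
  starchy: (131 − 157)² / 157 = 4.3057
  sugary: (183 − 157)² / 157 = 4.3057
χ² = 4.3057 + 4.3057 = 8.6114 ≈ 8.611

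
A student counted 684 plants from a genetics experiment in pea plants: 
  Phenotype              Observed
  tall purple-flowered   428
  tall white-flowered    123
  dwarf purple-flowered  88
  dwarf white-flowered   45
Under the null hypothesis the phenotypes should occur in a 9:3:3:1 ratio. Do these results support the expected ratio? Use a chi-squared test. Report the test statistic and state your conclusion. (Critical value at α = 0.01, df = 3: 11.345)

Expected counts for N = 684 under a 9:3:3:1 ratio (total parts = 16):
  tall purple-flowered: 684 × 9/16 = 384.75
  tall white-flowered: 684 × 3/16 = 128.25
  dwarf purple-flowered: 684 × 3/16 = 128.25
  dwarf white-flowered: 684 × 1/16 = 42.75
χ² = Σ (O − E)² / E
  tall purple-flowered: (428 − 384.75)² / 384.75 = 4.8618
  tall white-flowered: (123 − 128.25)² / 128.25 = 0.2149
  dwarf purple-flowered: (88 − 128.25)² / 128.25 = 12.6321
  dwarf white-flowered: (45 − 42.75)² / 42.75 = 0.1184
χ² = 4.8618 + 0.2149 + 12.6321 + 0.1184 = 17.8272 ≈ 17.827
Degrees of freedom = 4 − 1 = 3; critical value at α = 0.01 is 11.345.
Since 17.827 > 11.345, we reject the null hypothesis — the data do not fit the 9:3:3:1 ratio.

17.827; not consistent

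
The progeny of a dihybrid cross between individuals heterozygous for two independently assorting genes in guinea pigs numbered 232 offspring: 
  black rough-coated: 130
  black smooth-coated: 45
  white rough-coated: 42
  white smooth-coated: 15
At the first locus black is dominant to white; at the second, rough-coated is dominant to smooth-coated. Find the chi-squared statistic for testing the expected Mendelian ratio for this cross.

A dihybrid F₂ with independent assortment and complete dominance at both loci gives a 9:3:3:1 phenotypic ratio.
Total ratio parts = 16. Expected numbers out of 232:
  black rough-coated: 232 × 9/16 = 130.5
  black smooth-coated: 232 × 3/16 = 43.5
  white rough-coated: 232 × 3/16 = 43.5
  white smooth-coated: 232 × 1/16 = 14.5
χ² = Σ (O − E)² / E
  black rough-coated: (130 − 130.5)² / 130.5 = 0.0019
  black smooth-coated: (45 − 43.5)² / 43.5 = 0.0517
  white rough-coated: (42 − 43.5)² / 43.5 = 0.0517
  white smooth-coated: (15 − 14.5)² / 14.5 = 0.0172
χ² = 0.0019 + 0.0517 + 0.0517 + 0.0172 = 0.1225 ≈ 0.123

0.123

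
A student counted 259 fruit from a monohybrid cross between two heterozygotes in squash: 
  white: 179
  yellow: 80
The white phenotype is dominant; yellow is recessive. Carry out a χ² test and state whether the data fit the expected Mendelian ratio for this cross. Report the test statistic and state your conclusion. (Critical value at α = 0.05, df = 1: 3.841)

4.789; not consistent

For a monohybrid cross between heterozygotes with complete dominance, the expected phenotypic ratio is 3:1.
The 3:1 ratio has 4 parts, so with N = 259 the expected counts are:
  white: 259 × 3/4 = 194.25
  yellow: 259 × 1/4 = 64.75
χ² = Σ (O − E)² / E
  white: (179 − 194.25)² / 194.25 = 1.1972
  yellow: (80 − 64.75)² / 64.75 = 3.5917
χ² = 1.1972 + 3.5917 = 4.7889 ≈ 4.789
Degrees of freedom = 2 − 1 = 1; critical value at α = 0.05 is 3.841.
Since 4.789 > 3.841, we reject the null hypothesis — the data do not fit the 3:1 ratio.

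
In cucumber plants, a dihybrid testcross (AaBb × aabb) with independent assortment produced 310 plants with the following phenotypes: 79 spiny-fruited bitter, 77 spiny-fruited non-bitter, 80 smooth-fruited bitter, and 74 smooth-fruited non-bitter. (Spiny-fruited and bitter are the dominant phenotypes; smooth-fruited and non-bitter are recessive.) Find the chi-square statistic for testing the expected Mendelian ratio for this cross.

A dihybrid testcross with independent assortment gives a 1:1:1:1 ratio.
Total ratio parts = 4. Expected numbers out of 310:
  spiny-fruited bitter: 310 × 1/4 = 77.5
  spiny-fruited non-bitter: 310 × 1/4 = 77.5
  smooth-fruited bitter: 310 × 1/4 = 77.5
  smooth-fruited non-bitter: 310 × 1/4 = 77.5
χ² = Σ (O − E)² / E
  spiny-fruited bitter: (79 − 77.5)² / 77.5 = 0.0290
  spiny-fruited non-bitter: (77 − 77.5)² / 77.5 = 0.0032
  smooth-fruited bitter: (80 − 77.5)² / 77.5 = 0.0806
  smooth-fruited non-bitter: (74 − 77.5)² / 77.5 = 0.1581
χ² = 0.0290 + 0.0032 + 0.0806 + 0.1581 = 0.2709 ≈ 0.271

0.271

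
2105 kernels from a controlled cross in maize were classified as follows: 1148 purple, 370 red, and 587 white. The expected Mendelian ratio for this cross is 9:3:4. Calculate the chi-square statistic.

Expected counts for N = 2105 under a 9:3:4 ratio (total parts = 16):
  purple: 2105 × 9/16 = 1184.0625
  red: 2105 × 3/16 = 394.6875
  white: 2105 × 4/16 = 526.25
χ² = Σ (O − E)² / E
  purple: (1148 − 1184.0625)² / 1184.0625 = 1.0983
  red: (370 − 394.6875)² / 394.6875 = 1.5442
  white: (587 − 526.25)² / 526.25 = 7.0129
χ² = 1.0983 + 1.5442 + 7.0129 = 9.6554 ≈ 9.655

9.655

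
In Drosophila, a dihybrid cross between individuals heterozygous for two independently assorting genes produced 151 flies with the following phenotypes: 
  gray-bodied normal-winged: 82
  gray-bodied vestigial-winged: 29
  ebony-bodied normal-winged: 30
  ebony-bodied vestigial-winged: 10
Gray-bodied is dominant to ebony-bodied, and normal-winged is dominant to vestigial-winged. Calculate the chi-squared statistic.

0.252

A dihybrid F₂ with independent assortment and complete dominance at both loci gives a 9:3:3:1 phenotypic ratio.
Total ratio parts = 16. Expected numbers out of 151:
  gray-bodied normal-winged: 151 × 9/16 = 84.9375
  gray-bodied vestigial-winged: 151 × 3/16 = 28.3125
  ebony-bodied normal-winged: 151 × 3/16 = 28.3125
  ebony-bodied vestigial-winged: 151 × 1/16 = 9.4375
χ² = Σ (O − E)² / E
  gray-bodied normal-winged: (82 − 84.9375)² / 84.9375 = 0.1016
  gray-bodied vestigial-winged: (29 − 28.3125)² / 28.3125 = 0.0167
  ebony-bodied normal-winged: (30 − 28.3125)² / 28.3125 = 0.1006
  ebony-bodied vestigial-winged: (10 − 9.4375)² / 9.4375 = 0.0335
χ² = 0.1016 + 0.0167 + 0.1006 + 0.0335 = 0.2524 ≈ 0.252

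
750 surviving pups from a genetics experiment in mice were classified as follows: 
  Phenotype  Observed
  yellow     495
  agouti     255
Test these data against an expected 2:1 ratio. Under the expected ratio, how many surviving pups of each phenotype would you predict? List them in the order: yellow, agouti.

Expected counts for N = 750 under a 2:1 ratio (total parts = 3):
  yellow: 750 × 2/3 = 500
  agouti: 750 × 1/3 = 250

500, 250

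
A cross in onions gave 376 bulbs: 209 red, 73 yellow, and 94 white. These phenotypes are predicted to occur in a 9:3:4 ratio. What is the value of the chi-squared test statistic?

Expected counts for N = 376 under a 9:3:4 ratio (total parts = 16):
  red: 376 × 9/16 = 211.5
  yellow: 376 × 3/16 = 70.5
  white: 376 × 4/16 = 94
χ² = Σ (O − E)² / E
  red: (209 − 211.5)² / 211.5 = 0.0296
  yellow: (73 − 70.5)² / 70.5 = 0.0887
  white: (94 − 94)² / 94 = 0.0000
χ² = 0.0296 + 0.0887 + 0.0000 = 0.1183 ≈ 0.118

0.118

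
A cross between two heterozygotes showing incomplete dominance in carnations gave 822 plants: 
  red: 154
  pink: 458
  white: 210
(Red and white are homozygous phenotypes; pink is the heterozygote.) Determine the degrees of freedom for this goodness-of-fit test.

2

With incomplete dominance, a heterozygote × heterozygote cross gives a 1:2:1 phenotypic ratio.
A goodness-of-fit test with 3 phenotype classes has df = 3 − 1 = 2.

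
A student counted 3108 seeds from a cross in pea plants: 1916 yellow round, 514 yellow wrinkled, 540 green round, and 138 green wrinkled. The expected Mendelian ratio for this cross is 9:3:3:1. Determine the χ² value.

43.632

Under the 9:3:3:1 hypothesis (Σ ratio = 16, N = 3108):
  yellow round: 3108 × 9/16 = 1748.25
  yellow wrinkled: 3108 × 3/16 = 582.75
  green round: 3108 × 3/16 = 582.75
  green wrinkled: 3108 × 1/16 = 194.25
χ² = Σ (O − E)² / E
  yellow round: (1916 − 1748.25)² / 1748.25 = 16.0961
  yellow wrinkled: (514 − 582.75)² / 582.75 = 8.1108
  green round: (540 − 582.75)² / 582.75 = 3.1361
  green wrinkled: (138 − 194.25)² / 194.25 = 16.2886
χ² = 16.0961 + 8.1108 + 3.1361 + 16.2886 = 43.6316 ≈ 43.632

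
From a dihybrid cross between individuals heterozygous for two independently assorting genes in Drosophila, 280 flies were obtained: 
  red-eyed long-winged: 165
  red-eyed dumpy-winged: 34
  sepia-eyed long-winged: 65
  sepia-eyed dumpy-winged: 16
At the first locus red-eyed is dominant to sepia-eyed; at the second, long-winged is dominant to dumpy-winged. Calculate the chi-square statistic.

A dihybrid F₂ with independent assortment and complete dominance at both loci gives a 9:3:3:1 phenotypic ratio.
Expected counts for N = 280 under a 9:3:3:1 ratio (total parts = 16):
  red-eyed long-winged: 280 × 9/16 = 157.5
  red-eyed dumpy-winged: 280 × 3/16 = 52.5
  sepia-eyed long-winged: 280 × 3/16 = 52.5
  sepia-eyed dumpy-winged: 280 × 1/16 = 17.5
χ² = Σ (O − E)² / E
  red-eyed long-winged: (165 − 157.5)² / 157.5 = 0.3571
  red-eyed dumpy-winged: (34 − 52.5)² / 52.5 = 6.5190
  sepia-eyed long-winged: (65 − 52.5)² / 52.5 = 2.9762
  sepia-eyed dumpy-winged: (16 − 17.5)² / 17.5 = 0.1286
χ² = 0.3571 + 6.5190 + 2.9762 + 0.1286 = 9.9809 ≈ 9.981

9.981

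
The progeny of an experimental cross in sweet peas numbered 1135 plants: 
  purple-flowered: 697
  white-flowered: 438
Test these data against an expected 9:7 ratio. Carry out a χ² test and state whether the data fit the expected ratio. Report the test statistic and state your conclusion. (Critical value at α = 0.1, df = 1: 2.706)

Under the 9:7 hypothesis (Σ ratio = 16, N = 1135):
  purple-flowered: 1135 × 9/16 = 638.4375
  white-flowered: 1135 × 7/16 = 496.5625
χ² = Σ (O − E)² / E
  purple-flowered: (697 − 638.4375)² / 638.4375 = 5.3718
  white-flowered: (438 − 496.5625)² / 496.5625 = 6.9066
χ² = 5.3718 + 6.9066 = 12.2784 ≈ 12.278
Degrees of freedom = 2 − 1 = 1; critical value at α = 0.1 is 2.706.
Since 12.278 > 2.706, we reject the null hypothesis — the data do not fit the 9:7 ratio.

12.278; not consistent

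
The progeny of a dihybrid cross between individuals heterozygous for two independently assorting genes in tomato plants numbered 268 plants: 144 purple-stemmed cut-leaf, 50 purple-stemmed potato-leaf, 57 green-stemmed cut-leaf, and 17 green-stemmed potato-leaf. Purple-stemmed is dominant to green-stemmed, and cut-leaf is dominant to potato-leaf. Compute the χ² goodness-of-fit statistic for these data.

A dihybrid F₂ with independent assortment and complete dominance at both loci gives a 9:3:3:1 phenotypic ratio.
The 9:3:3:1 ratio has 16 parts, so with N = 268 the expected counts are:
  purple-stemmed cut-leaf: 268 × 9/16 = 150.75
  purple-stemmed potato-leaf: 268 × 3/16 = 50.25
  green-stemmed cut-leaf: 268 × 3/16 = 50.25
  green-stemmed potato-leaf: 268 × 1/16 = 16.75
χ² = Σ (O − E)² / E
  purple-stemmed cut-leaf: (144 − 150.75)² / 150.75 = 0.3022
  purple-stemmed potato-leaf: (50 − 50.25)² / 50.25 = 0.0012
  green-stemmed cut-leaf: (57 − 50.25)² / 50.25 = 0.9067
  green-stemmed potato-leaf: (17 − 16.75)² / 16.75 = 0.0037
χ² = 0.3022 + 0.0012 + 0.9067 + 0.0037 = 1.2138 ≈ 1.214

1.214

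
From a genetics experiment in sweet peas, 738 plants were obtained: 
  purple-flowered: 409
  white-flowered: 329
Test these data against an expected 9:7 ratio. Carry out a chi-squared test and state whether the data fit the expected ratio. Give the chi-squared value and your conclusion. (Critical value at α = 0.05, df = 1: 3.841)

0.207; consistent

Under the 9:7 hypothesis (Σ ratio = 16, N = 738):
  purple-flowered: 738 × 9/16 = 415.125
  white-flowered: 738 × 7/16 = 322.875
χ² = Σ (O − E)² / E
  purple-flowered: (409 − 415.125)² / 415.125 = 0.0904
  white-flowered: (329 − 322.875)² / 322.875 = 0.1162
χ² = 0.0904 + 0.1162 = 0.2066 ≈ 0.207
Degrees of freedom = 2 − 1 = 1; critical value at α = 0.05 is 3.841.
Since 0.207 < 3.841, we fail to reject the null hypothesis — the data are consistent with the 9:7 ratio.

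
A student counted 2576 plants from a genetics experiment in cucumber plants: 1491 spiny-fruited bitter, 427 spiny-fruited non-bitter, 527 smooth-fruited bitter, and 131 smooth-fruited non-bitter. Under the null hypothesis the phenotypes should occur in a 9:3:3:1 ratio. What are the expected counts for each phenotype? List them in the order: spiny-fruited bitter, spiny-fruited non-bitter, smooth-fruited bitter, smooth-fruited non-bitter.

1449, 483, 483, 161

Under the 9:3:3:1 hypothesis (Σ ratio = 16, N = 2576):
  spiny-fruited bitter: 2576 × 9/16 = 1449
  spiny-fruited non-bitter: 2576 × 3/16 = 483
  smooth-fruited bitter: 2576 × 3/16 = 483
  smooth-fruited non-bitter: 2576 × 1/16 = 161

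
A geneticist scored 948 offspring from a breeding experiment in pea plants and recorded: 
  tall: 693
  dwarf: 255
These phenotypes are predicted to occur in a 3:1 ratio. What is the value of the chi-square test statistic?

1.823

Expected counts for N = 948 under a 3:1 ratio (total parts = 4):
  tall: 948 × 3/4 = 711
  dwarf: 948 × 1/4 = 237
χ² = Σ (O − E)² / E
  tall: (693 − 711)² / 711 = 0.4557
  dwarf: (255 − 237)² / 237 = 1.3671
χ² = 0.4557 + 1.3671 = 1.8228 ≈ 1.823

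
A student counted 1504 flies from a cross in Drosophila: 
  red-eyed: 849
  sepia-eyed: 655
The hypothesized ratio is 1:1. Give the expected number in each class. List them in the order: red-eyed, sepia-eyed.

752, 752

Expected counts for N = 1504 under a 1:1 ratio (total parts = 2):
  red-eyed: 1504 × 1/2 = 752
  sepia-eyed: 1504 × 1/2 = 752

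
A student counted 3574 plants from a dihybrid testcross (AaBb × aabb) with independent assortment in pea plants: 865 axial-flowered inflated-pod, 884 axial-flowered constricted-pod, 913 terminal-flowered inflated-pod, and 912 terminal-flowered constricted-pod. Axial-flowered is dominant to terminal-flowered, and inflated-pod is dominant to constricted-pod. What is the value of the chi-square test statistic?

A dihybrid testcross with independent assortment gives a 1:1:1:1 ratio.
Under the 1:1:1:1 hypothesis (Σ ratio = 4, N = 3574):
  axial-flowered inflated-pod: 3574 × 1/4 = 893.5
  axial-flowered constricted-pod: 3574 × 1/4 = 893.5
  terminal-flowered inflated-pod: 3574 × 1/4 = 893.5
  terminal-flowered constricted-pod: 3574 × 1/4 = 893.5
χ² = Σ (O − E)² / E
  axial-flowered inflated-pod: (865 − 893.5)² / 893.5 = 0.9091
  axial-flowered constricted-pod: (884 − 893.5)² / 893.5 = 0.1010
  terminal-flowered inflated-pod: (913 − 893.5)² / 893.5 = 0.4256
  terminal-flowered constricted-pod: (912 − 893.5)² / 893.5 = 0.3830
χ² = 0.9091 + 0.1010 + 0.4256 + 0.3830 = 1.8187 ≈ 1.819

1.819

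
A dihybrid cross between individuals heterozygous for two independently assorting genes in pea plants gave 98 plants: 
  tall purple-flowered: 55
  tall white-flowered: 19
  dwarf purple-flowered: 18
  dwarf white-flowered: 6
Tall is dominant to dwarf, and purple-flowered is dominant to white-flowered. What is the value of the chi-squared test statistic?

A dihybrid F₂ with independent assortment and complete dominance at both loci gives a 9:3:3:1 phenotypic ratio.
Under the 9:3:3:1 hypothesis (Σ ratio = 16, N = 98):
  tall purple-flowered: 98 × 9/16 = 55.125
  tall white-flowered: 98 × 3/16 = 18.375
  dwarf purple-flowered: 98 × 3/16 = 18.375
  dwarf white-flowered: 98 × 1/16 = 6.125
χ² = Σ (O − E)² / E
  tall purple-flowered: (55 − 55.125)² / 55.125 = 0.0003
  tall white-flowered: (19 − 18.375)² / 18.375 = 0.0213
  dwarf purple-flowered: (18 − 18.375)² / 18.375 = 0.0077
  dwarf white-flowered: (6 − 6.125)² / 6.125 = 0.0026
χ² = 0.0003 + 0.0213 + 0.0077 + 0.0026 = 0.0319 ≈ 0.032

0.032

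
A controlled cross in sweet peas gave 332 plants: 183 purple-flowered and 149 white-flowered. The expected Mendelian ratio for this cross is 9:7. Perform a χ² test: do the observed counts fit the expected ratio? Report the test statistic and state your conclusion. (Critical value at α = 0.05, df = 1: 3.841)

0.172; consistent

The 9:7 ratio has 16 parts, so with N = 332 the expected counts are:
  purple-flowered: 332 × 9/16 = 186.75
  white-flowered: 332 × 7/16 = 145.25
χ² = Σ (O − E)² / E
  purple-flowered: (183 − 186.75)² / 186.75 = 0.0753
  white-flowered: (149 − 145.25)² / 145.25 = 0.0968
χ² = 0.0753 + 0.0968 = 0.1721 ≈ 0.172
Degrees of freedom = 2 − 1 = 1; critical value at α = 0.05 is 3.841.
Since 0.172 < 3.841, we fail to reject the null hypothesis — the data are consistent with the 9:7 ratio.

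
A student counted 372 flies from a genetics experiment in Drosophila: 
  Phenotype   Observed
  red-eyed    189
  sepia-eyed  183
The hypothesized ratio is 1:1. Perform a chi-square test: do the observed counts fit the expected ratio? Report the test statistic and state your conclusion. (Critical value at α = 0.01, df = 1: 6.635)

Total ratio parts = 2. Expected numbers out of 372:
  red-eyed: 372 × 1/2 = 186
  sepia-eyed: 372 × 1/2 = 186
χ² = Σ (O − E)² / E
  red-eyed: (189 − 186)² / 186 = 0.0484
  sepia-eyed: (183 − 186)² / 186 = 0.0484
χ² = 0.0484 + 0.0484 = 0.0968 ≈ 0.097
Degrees of freedom = 2 − 1 = 1; critical value at α = 0.01 is 6.635.
Since 0.097 < 6.635, we fail to reject the null hypothesis — the data are consistent with the 1:1 ratio.

0.097; consistent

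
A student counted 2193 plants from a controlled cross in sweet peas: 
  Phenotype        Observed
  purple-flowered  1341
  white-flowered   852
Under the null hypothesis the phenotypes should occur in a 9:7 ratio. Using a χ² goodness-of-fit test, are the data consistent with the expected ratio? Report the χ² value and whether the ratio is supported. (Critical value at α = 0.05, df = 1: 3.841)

The 9:7 ratio has 16 parts, so with N = 2193 the expected counts are:
  purple-flowered: 2193 × 9/16 = 1233.5625
  white-flowered: 2193 × 7/16 = 959.4375
χ² = Σ (O − E)² / E
  purple-flowered: (1341 − 1233.5625)² / 1233.5625 = 9.3573
  white-flowered: (852 − 959.4375)² / 959.4375 = 12.0308
χ² = 9.3573 + 12.0308 = 21.3881 ≈ 21.388
Degrees of freedom = 2 − 1 = 1; critical value at α = 0.05 is 3.841.
Since 21.388 > 3.841, we reject the null hypothesis — the data do not fit the 9:7 ratio.

21.388; not consistent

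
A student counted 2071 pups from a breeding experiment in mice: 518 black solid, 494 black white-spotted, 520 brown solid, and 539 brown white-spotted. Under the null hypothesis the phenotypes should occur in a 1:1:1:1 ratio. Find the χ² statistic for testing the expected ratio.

Total ratio parts = 4. Expected numbers out of 2071:
  black solid: 2071 × 1/4 = 517.75
  black white-spotted: 2071 × 1/4 = 517.75
  brown solid: 2071 × 1/4 = 517.75
  brown white-spotted: 2071 × 1/4 = 517.75
χ² = Σ (O − E)² / E
  black solid: (518 − 517.75)² / 517.75 = 0.0001
  black white-spotted: (494 − 517.75)² / 517.75 = 1.0894
  brown solid: (520 − 517.75)² / 517.75 = 0.0098
  brown white-spotted: (539 − 517.75)² / 517.75 = 0.8722
χ² = 0.0001 + 1.0894 + 0.0098 + 0.8722 = 1.9715 ≈ 1.972

1.972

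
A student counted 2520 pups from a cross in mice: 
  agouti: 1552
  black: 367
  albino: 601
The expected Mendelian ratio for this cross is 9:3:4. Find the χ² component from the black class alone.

23.556

Under the 9:3:4 hypothesis (Σ ratio = 16, N = 2520):
  agouti: 2520 × 9/16 = 1417.5
  black: 2520 × 3/16 = 472.5
  albino: 2520 × 4/16 = 630
Contribution of black: (367 − 472.5)² / 472.5 = 23.5561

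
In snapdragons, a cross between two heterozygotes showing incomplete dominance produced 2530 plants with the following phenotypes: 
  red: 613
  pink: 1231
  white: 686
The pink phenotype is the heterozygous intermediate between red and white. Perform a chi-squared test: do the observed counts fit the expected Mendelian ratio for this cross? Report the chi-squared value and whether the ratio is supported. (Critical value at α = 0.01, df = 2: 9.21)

With incomplete dominance, a heterozygote × heterozygote cross gives a 1:2:1 phenotypic ratio.
Expected counts for N = 2530 under a 1:2:1 ratio (total parts = 4):
  red: 2530 × 1/4 = 632.5
  pink: 2530 × 2/4 = 1265
  white: 2530 × 1/4 = 632.5
χ² = Σ (O − E)² / E
  red: (613 − 632.5)² / 632.5 = 0.6012
  pink: (1231 − 1265)² / 1265 = 0.9138
  white: (686 − 632.5)² / 632.5 = 4.5253
χ² = 0.6012 + 0.9138 + 4.5253 = 6.0403 ≈ 6.040
Degrees of freedom = 3 − 1 = 2; critical value at α = 0.01 is 9.21.
Since 6.040 < 9.21, we fail to reject the null hypothesis — the data are consistent with the 1:2:1 ratio.

6.040; consistent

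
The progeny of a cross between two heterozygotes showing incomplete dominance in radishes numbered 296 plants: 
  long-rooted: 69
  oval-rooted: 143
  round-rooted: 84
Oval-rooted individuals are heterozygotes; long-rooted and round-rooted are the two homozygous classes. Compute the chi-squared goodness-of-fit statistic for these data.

1.858

With incomplete dominance, a heterozygote × heterozygote cross gives a 1:2:1 phenotypic ratio.
Total ratio parts = 4. Expected numbers out of 296:
  long-rooted: 296 × 1/4 = 74
  oval-rooted: 296 × 2/4 = 148
  round-rooted: 296 × 1/4 = 74
χ² = Σ (O − E)² / E
  long-rooted: (69 − 74)² / 74 = 0.3378
  oval-rooted: (143 − 148)² / 148 = 0.1689
  round-rooted: (84 − 74)² / 74 = 1.3514
χ² = 0.3378 + 0.1689 + 1.3514 = 1.8581 ≈ 1.858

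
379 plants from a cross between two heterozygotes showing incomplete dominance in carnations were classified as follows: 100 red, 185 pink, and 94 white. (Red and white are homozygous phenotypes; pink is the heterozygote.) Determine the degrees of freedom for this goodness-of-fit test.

With incomplete dominance, a heterozygote × heterozygote cross gives a 1:2:1 phenotypic ratio.
A goodness-of-fit test with 3 phenotype classes has df = 3 − 1 = 2.

2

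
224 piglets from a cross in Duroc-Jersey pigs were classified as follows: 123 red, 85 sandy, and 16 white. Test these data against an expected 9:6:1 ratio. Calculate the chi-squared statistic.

0.369

Expected counts for N = 224 under a 9:6:1 ratio (total parts = 16):
  red: 224 × 9/16 = 126
  sandy: 224 × 6/16 = 84
  white: 224 × 1/16 = 14
χ² = Σ (O − E)² / E
  red: (123 − 126)² / 126 = 0.0714
  sandy: (85 − 84)² / 84 = 0.0119
  white: (16 − 14)² / 14 = 0.2857
χ² = 0.0714 + 0.0119 + 0.2857 = 0.369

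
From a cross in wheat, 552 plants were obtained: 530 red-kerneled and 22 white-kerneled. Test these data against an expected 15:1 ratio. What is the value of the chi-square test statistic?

Total ratio parts = 16. Expected numbers out of 552:
  red-kerneled: 552 × 15/16 = 517.5
  white-kerneled: 552 × 1/16 = 34.5
χ² = Σ (O − E)² / E
  red-kerneled: (530 − 517.5)² / 517.5 = 0.3019
  white-kerneled: (22 − 34.5)² / 34.5 = 4.5290
χ² = 0.3019 + 4.5290 = 4.8309 ≈ 4.831

4.831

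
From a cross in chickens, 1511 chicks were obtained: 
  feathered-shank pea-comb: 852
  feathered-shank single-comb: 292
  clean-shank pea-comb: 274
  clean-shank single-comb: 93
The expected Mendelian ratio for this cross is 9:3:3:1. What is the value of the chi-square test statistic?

Under the 9:3:3:1 hypothesis (Σ ratio = 16, N = 1511):
  feathered-shank pea-comb: 1511 × 9/16 = 849.9375
  feathered-shank single-comb: 1511 × 3/16 = 283.3125
  clean-shank pea-comb: 1511 × 3/16 = 283.3125
  clean-shank single-comb: 1511 × 1/16 = 94.4375
χ² = Σ (O − E)² / E
  feathered-shank pea-comb: (852 − 849.9375)² / 849.9375 = 0.0050
  feathered-shank single-comb: (292 − 283.3125)² / 283.3125 = 0.2664
  clean-shank pea-comb: (274 − 283.3125)² / 283.3125 = 0.3061
  clean-shank single-comb: (93 − 94.4375)² / 94.4375 = 0.0219
χ² = 0.0050 + 0.2664 + 0.3061 + 0.0219 = 0.5994 ≈ 0.599

0.599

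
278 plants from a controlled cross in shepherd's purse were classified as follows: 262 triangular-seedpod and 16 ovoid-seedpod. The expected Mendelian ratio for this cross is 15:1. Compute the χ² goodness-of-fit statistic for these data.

0.116

Total ratio parts = 16. Expected numbers out of 278:
  triangular-seedpod: 278 × 15/16 = 260.625
  ovoid-seedpod: 278 × 1/16 = 17.375
χ² = Σ (O − E)² / E
  triangular-seedpod: (262 − 260.625)² / 260.625 = 0.0073
  ovoid-seedpod: (16 − 17.375)² / 17.375 = 0.1088
χ² = 0.0073 + 0.1088 = 0.1161 ≈ 0.116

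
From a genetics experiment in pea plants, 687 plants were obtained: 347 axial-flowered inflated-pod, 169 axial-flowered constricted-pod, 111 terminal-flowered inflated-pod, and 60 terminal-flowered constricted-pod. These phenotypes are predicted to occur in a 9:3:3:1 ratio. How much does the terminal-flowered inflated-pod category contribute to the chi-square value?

Total ratio parts = 16. Expected numbers out of 687:
  axial-flowered inflated-pod: 687 × 9/16 = 386.4375
  axial-flowered constricted-pod: 687 × 3/16 = 128.8125
  terminal-flowered inflated-pod: 687 × 3/16 = 128.8125
  terminal-flowered constricted-pod: 687 × 1/16 = 42.9375
Contribution of terminal-flowered inflated-pod: (111 − 128.8125)² / 128.8125 = 2.4632

2.463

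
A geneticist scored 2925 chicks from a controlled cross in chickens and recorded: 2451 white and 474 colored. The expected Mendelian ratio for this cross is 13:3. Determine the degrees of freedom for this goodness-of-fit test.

1

A goodness-of-fit test with 2 phenotype classes has df = 2 − 1 = 1.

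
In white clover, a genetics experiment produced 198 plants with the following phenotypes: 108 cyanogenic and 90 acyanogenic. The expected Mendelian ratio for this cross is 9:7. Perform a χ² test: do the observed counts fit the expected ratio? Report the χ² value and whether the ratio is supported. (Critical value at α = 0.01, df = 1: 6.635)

Under the 9:7 hypothesis (Σ ratio = 16, N = 198):
  cyanogenic: 198 × 9/16 = 111.375
  acyanogenic: 198 × 7/16 = 86.625
χ² = Σ (O − E)² / E
  cyanogenic: (108 − 111.375)² / 111.375 = 0.1023
  acyanogenic: (90 − 86.625)² / 86.625 = 0.1315
χ² = 0.1023 + 0.1315 = 0.2338 ≈ 0.234
Degrees of freedom = 2 − 1 = 1; critical value at α = 0.01 is 6.635.
Since 0.234 < 6.635, we fail to reject the null hypothesis — the data are consistent with the 9:7 ratio.

0.234; consistent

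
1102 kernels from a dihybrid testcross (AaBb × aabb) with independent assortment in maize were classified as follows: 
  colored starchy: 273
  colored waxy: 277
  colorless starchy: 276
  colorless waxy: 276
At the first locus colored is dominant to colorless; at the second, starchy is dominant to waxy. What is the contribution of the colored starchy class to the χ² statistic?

0.023

A dihybrid testcross with independent assortment gives a 1:1:1:1 ratio.
Under the 1:1:1:1 hypothesis (Σ ratio = 4, N = 1102):
  colored starchy: 1102 × 1/4 = 275.5
  colored waxy: 1102 × 1/4 = 275.5
  colorless starchy: 1102 × 1/4 = 275.5
  colorless waxy: 1102 × 1/4 = 275.5
Contribution of colored starchy: (273 − 275.5)² / 275.5 = 0.0227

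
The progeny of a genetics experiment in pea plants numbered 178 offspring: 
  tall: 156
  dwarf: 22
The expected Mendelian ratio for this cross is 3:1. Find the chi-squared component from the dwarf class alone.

Under the 3:1 hypothesis (Σ ratio = 4, N = 178):
  tall: 178 × 3/4 = 133.5
  dwarf: 178 × 1/4 = 44.5
Contribution of dwarf: (22 − 44.5)² / 44.5 = 11.3764

11.376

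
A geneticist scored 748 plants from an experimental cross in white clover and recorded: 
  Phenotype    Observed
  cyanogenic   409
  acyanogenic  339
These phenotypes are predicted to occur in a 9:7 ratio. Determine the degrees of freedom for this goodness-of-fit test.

1

A goodness-of-fit test with 2 phenotype classes has df = 2 − 1 = 1.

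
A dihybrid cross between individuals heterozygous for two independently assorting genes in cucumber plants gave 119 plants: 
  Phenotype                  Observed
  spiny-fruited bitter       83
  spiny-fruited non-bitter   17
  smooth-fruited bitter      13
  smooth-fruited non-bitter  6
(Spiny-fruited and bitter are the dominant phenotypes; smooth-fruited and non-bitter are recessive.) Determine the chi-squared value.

9.284

A dihybrid F₂ with independent assortment and complete dominance at both loci gives a 9:3:3:1 phenotypic ratio.
Total ratio parts = 16. Expected numbers out of 119:
  spiny-fruited bitter: 119 × 9/16 = 66.9375
  spiny-fruited non-bitter: 119 × 3/16 = 22.3125
  smooth-fruited bitter: 119 × 3/16 = 22.3125
  smooth-fruited non-bitter: 119 × 1/16 = 7.4375
χ² = Σ (O − E)² / E
  spiny-fruited bitter: (83 − 66.9375)² / 66.9375 = 3.8544
  spiny-fruited non-bitter: (17 − 22.3125)² / 22.3125 = 1.2649
  smooth-fruited bitter: (13 − 22.3125)² / 22.3125 = 3.8867
  smooth-fruited non-bitter: (6 − 7.4375)² / 7.4375 = 0.2778
χ² = 3.8544 + 1.2649 + 3.8867 + 0.2778 = 9.2838 ≈ 9.284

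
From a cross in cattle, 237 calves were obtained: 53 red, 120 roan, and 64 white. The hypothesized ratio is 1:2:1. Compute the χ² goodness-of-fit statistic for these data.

Total ratio parts = 4. Expected numbers out of 237:
  red: 237 × 1/4 = 59.25
  roan: 237 × 2/4 = 118.5
  white: 237 × 1/4 = 59.25
χ² = Σ (O − E)² / E
  red: (53 − 59.25)² / 59.25 = 0.6593
  roan: (120 − 118.5)² / 118.5 = 0.0190
  white: (64 − 59.25)² / 59.25 = 0.3808
χ² = 0.6593 + 0.0190 + 0.3808 = 1.0591 ≈ 1.059

1.059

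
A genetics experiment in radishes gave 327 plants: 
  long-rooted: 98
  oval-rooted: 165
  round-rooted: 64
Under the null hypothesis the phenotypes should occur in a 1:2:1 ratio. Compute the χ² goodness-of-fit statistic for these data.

7.098

Expected counts for N = 327 under a 1:2:1 ratio (total parts = 4):
  long-rooted: 327 × 1/4 = 81.75
  oval-rooted: 327 × 2/4 = 163.5
  round-rooted: 327 × 1/4 = 81.75
χ² = Σ (O − E)² / E
  long-rooted: (98 − 81.75)² / 81.75 = 3.2301
  oval-rooted: (165 − 163.5)² / 163.5 = 0.0138
  round-rooted: (64 − 81.75)² / 81.75 = 3.8540
χ² = 3.2301 + 0.0138 + 3.8540 = 7.0979 ≈ 7.098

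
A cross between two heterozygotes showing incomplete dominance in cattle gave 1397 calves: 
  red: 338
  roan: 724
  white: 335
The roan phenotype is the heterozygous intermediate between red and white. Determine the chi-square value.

With incomplete dominance, a heterozygote × heterozygote cross gives a 1:2:1 phenotypic ratio.
Total ratio parts = 4. Expected numbers out of 1397:
  red: 1397 × 1/4 = 349.25
  roan: 1397 × 2/4 = 698.5
  white: 1397 × 1/4 = 349.25
χ² = Σ (O − E)² / E
  red: (338 − 349.25)² / 349.25 = 0.3624
  roan: (724 − 698.5)² / 698.5 = 0.9309
  white: (335 − 349.25)² / 349.25 = 0.5814
χ² = 0.3624 + 0.9309 + 0.5814 = 1.8747 ≈ 1.875

1.875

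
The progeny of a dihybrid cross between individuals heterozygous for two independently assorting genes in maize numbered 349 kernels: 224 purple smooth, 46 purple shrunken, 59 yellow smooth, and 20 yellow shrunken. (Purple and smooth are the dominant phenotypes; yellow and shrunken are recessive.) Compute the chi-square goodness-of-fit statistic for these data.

A dihybrid F₂ with independent assortment and complete dominance at both loci gives a 9:3:3:1 phenotypic ratio.
The 9:3:3:1 ratio has 16 parts, so with N = 349 the expected counts are:
  purple smooth: 349 × 9/16 = 196.3125
  purple shrunken: 349 × 3/16 = 65.4375
  yellow smooth: 349 × 3/16 = 65.4375
  yellow shrunken: 349 × 1/16 = 21.8125
χ² = Σ (O − E)² / E
  purple smooth: (224 − 196.3125)² / 196.3125 = 3.9050
  purple shrunken: (46 − 65.4375)² / 65.4375 = 5.7737
  yellow smooth: (59 − 65.4375)² / 65.4375 = 0.6333
  yellow shrunken: (20 − 21.8125)² / 21.8125 = 0.1506
χ² = 3.9050 + 5.7737 + 0.6333 + 0.1506 = 10.4626 ≈ 10.463

10.463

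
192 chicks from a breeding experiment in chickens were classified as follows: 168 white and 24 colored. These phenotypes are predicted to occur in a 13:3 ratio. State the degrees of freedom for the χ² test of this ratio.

1

A goodness-of-fit test with 2 phenotype classes has df = 2 − 1 = 1.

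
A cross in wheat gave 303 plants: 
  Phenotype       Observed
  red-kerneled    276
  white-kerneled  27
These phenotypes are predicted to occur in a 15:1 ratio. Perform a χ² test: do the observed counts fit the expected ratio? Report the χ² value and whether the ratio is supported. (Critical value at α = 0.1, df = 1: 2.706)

3.661; not consistent

Under the 15:1 hypothesis (Σ ratio = 16, N = 303):
  red-kerneled: 303 × 15/16 = 284.0625
  white-kerneled: 303 × 1/16 = 18.9375
χ² = Σ (O − E)² / E
  red-kerneled: (276 − 284.0625)² / 284.0625 = 0.2288
  white-kerneled: (27 − 18.9375)² / 18.9375 = 3.4325
χ² = 0.2288 + 3.4325 = 3.6613 ≈ 3.661
Degrees of freedom = 2 − 1 = 1; critical value at α = 0.1 is 2.706.
Since 3.661 > 2.706, we reject the null hypothesis — the data do not fit the 15:1 ratio.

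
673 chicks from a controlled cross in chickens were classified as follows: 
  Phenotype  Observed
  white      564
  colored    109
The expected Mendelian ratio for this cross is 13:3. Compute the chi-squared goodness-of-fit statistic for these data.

2.881

The 13:3 ratio has 16 parts, so with N = 673 the expected counts are:
  white: 673 × 13/16 = 546.8125
  colored: 673 × 3/16 = 126.1875
χ² = Σ (O − E)² / E
  white: (564 − 546.8125)² / 546.8125 = 0.5402
  colored: (109 − 126.1875)² / 126.1875 = 2.3410
χ² = 0.5402 + 2.3410 = 2.8812 ≈ 2.881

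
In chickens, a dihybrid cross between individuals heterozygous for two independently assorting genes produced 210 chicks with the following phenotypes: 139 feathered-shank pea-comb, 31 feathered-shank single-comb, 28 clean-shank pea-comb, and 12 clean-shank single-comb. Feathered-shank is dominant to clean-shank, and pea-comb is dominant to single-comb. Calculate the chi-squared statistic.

A dihybrid F₂ with independent assortment and complete dominance at both loci gives a 9:3:3:1 phenotypic ratio.
Under the 9:3:3:1 hypothesis (Σ ratio = 16, N = 210):
  feathered-shank pea-comb: 210 × 9/16 = 118.125
  feathered-shank single-comb: 210 × 3/16 = 39.375
  clean-shank pea-comb: 210 × 3/16 = 39.375
  clean-shank single-comb: 210 × 1/16 = 13.125
χ² = Σ (O − E)² / E
  feathered-shank pea-comb: (139 − 118.125)² / 118.125 = 3.6890
  feathered-shank single-comb: (31 − 39.375)² / 39.375 = 1.7813
  clean-shank pea-comb: (28 − 39.375)² / 39.375 = 3.2861
  clean-shank single-comb: (12 − 13.125)² / 13.125 = 0.0964
χ² = 3.6890 + 1.7813 + 3.2861 + 0.0964 = 8.8528 ≈ 8.853

8.853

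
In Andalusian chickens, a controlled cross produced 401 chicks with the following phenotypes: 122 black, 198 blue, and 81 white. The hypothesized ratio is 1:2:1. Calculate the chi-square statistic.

Total ratio parts = 4. Expected numbers out of 401:
  black: 401 × 1/4 = 100.25
  blue: 401 × 2/4 = 200.5
  white: 401 × 1/4 = 100.25
χ² = Σ (O − E)² / E
  black: (122 − 100.25)² / 100.25 = 4.7188
  blue: (198 − 200.5)² / 200.5 = 0.0312
  white: (81 − 100.25)² / 100.25 = 3.6964
χ² = 4.7188 + 0.0312 + 3.6964 = 8.4464 ≈ 8.446

8.446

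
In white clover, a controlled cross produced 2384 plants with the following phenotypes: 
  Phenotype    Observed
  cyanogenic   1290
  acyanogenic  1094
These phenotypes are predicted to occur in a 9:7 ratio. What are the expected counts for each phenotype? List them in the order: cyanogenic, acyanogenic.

Total ratio parts = 16. Expected numbers out of 2384:
  cyanogenic: 2384 × 9/16 = 1341
  acyanogenic: 2384 × 7/16 = 1043

1341, 1043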